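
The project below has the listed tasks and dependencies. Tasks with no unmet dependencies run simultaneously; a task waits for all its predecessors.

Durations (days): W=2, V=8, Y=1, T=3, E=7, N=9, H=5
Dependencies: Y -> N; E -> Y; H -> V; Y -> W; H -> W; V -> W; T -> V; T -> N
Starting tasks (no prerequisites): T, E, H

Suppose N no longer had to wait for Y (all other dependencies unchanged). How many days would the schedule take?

With the dependency in place, E→Y→N = 7+1+9 = 17 sets the finish at 17 days.
Without Y→N, N's earliest start moves from 8 to 3.
The longest chain is now H→V→W = 5+8+2 = 15, so the schedule takes 15 days.

15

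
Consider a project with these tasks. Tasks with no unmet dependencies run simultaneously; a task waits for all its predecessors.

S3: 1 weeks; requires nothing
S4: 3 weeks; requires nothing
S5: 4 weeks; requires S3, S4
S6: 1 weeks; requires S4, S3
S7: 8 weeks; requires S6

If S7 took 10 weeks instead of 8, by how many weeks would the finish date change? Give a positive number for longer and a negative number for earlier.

Critical path before the change: S4→S6→S7 = 3+1+8 = 12 giving 12 weeks.
S7 lies on that path, so at 10 weeks the path becomes 14 weeks.
The critical path is still S4→S6→S7; finish is now 14 weeks.
Change in finish: 14 − 12 = +2 weeks.

2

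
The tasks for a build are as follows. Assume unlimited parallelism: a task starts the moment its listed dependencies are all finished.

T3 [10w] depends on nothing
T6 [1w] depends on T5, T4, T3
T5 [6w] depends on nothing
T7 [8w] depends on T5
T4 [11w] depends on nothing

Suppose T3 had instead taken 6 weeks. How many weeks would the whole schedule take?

14

Baseline: T5→T7 = 6+8 = 14 → 14 weeks.
T3 has 3 weeks of float (longest path through it is 11).
No other chain overtakes it, so the finish is 14 weeks.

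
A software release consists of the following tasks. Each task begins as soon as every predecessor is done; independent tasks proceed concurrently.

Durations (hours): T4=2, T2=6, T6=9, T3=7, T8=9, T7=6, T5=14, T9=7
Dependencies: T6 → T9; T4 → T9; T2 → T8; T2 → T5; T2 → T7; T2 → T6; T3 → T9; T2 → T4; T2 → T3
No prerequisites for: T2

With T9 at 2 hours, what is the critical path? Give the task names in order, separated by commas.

Actual critical path: T2→T6→T9 = 6+9+7 = 22 ⇒ 22 hours.
Since T9 is critical, the -5 change carries straight to that chain (now 17 hours).
Now T2→T5 = 6+14 = 20 is longest, so the finish becomes 20 hours.

T2, T5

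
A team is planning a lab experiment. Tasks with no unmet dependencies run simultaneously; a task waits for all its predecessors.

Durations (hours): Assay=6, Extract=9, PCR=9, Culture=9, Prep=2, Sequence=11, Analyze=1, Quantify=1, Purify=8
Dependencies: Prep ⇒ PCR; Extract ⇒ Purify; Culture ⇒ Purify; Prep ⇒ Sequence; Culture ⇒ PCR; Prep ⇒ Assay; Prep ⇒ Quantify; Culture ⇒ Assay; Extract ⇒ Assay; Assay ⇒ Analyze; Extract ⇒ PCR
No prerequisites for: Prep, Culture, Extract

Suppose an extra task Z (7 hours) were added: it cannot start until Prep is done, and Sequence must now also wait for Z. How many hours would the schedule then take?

20

Originally the schedule takes 18 hours.
With Z inserted, Sequence now waits for max(Prep, Z).
New critical path: Prep→Z→Sequence = 2+7+11 = 20 ⇒ 20 hours.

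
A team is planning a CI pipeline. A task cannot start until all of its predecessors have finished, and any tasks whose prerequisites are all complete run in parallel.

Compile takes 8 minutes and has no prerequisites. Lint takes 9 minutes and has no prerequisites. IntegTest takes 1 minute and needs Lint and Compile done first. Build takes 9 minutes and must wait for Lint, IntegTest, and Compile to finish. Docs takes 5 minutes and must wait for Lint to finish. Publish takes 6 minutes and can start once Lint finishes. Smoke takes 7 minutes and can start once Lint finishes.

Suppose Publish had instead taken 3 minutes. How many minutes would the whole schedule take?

As given, the longest chain is Lint→IntegTest→Build = 9+1+9 = 19, so the finish is 19 minutes.
The longest path through Publish is only 15 minutes, so Publish has float 4.
The critical path is still Lint→IntegTest→Build; finish is now 19 minutes.

19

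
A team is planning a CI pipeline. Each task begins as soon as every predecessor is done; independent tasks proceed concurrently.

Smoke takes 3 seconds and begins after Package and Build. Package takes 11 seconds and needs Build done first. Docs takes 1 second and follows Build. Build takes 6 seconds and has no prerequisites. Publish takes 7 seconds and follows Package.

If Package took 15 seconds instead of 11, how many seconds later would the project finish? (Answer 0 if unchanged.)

As given, the longest chain is Build→Package→Publish = 6+11+7 = 24, so the finish is 24 seconds.
Package lies on that path, so at 15 seconds the path becomes 28 seconds.
That remains the longest chain; total 28 seconds.
Change in finish: 28 − 24 = +4 seconds.

4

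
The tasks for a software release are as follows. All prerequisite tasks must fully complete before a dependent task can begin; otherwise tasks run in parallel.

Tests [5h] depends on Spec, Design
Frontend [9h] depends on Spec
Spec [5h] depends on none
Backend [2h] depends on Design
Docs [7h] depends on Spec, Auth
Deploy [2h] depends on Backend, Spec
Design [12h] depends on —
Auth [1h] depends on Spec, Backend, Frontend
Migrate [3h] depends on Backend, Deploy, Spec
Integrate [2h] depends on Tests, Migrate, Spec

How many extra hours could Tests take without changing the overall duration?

3

The longest chain is Spec→Frontend→Auth→Docs = 5+9+1+7 = 22; overall finish 22 hours.
Longest path through Tests: 19 hours (earliest finish 17, latest finish 20).
Slack of Tests = 15 − 12 = 3 hours.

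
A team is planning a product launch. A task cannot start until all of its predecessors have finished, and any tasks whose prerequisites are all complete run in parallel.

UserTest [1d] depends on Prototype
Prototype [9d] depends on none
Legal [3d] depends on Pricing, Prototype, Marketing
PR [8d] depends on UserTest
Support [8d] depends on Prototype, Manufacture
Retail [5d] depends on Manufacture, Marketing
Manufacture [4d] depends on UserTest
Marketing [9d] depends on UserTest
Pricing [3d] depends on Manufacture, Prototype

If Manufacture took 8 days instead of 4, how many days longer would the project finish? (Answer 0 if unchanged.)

The binding path is Prototype→UserTest→Marketing→Retail = 9+1+9+5 = 24; finish at 24 days.
The longest path through Manufacture is only 22 days, so Manufacture has float 2.
The binding chain switches to Prototype→UserTest→Manufacture→Support = 9+1+8+8 = 26; finish 26 days.
Change in finish: 26 − 24 = +2 days.

2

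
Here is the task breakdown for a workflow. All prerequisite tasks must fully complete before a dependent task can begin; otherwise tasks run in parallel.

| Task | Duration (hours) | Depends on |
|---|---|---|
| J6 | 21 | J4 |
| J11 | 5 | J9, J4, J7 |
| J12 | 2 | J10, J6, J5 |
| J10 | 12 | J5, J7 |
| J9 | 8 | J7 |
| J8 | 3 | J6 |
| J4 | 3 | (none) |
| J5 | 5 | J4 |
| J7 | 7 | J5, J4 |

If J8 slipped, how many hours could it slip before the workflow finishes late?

2

The longest chain is J4→J5→J7→J10→J12 = 3+5+7+12+2 = 29; overall finish 29 hours.
Longest path through J8: 27 hours (earliest finish 27, latest finish 29).
Slack of J8 = 26 − 24 = 2 hours.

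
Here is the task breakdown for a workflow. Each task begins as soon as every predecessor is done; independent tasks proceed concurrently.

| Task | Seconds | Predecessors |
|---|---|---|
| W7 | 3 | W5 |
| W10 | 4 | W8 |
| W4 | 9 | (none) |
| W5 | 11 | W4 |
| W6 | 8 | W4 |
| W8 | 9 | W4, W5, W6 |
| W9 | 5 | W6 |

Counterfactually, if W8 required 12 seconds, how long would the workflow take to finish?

36

As given, the longest chain is W4→W5→W8→W10 = 9+11+9+4 = 33, so the finish is 33 seconds.
Since W8 is critical, the +3 change carries straight to that chain (now 36 seconds).
That remains the longest chain; total 36 seconds.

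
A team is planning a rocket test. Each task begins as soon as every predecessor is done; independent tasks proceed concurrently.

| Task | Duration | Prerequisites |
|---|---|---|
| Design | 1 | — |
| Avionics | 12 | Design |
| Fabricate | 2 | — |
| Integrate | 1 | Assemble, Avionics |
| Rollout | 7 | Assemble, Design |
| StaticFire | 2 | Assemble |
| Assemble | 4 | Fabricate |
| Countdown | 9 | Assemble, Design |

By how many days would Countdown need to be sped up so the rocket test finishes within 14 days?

1

Current finish: 15 days; target: 14.
Countdown is on every critical path, so each day cut from Countdown cuts the finish by one (this holds down to a finish of 14).
Need 15 − 14 = 1 day off Countdown → Countdown becomes 8 days, finish becomes 14.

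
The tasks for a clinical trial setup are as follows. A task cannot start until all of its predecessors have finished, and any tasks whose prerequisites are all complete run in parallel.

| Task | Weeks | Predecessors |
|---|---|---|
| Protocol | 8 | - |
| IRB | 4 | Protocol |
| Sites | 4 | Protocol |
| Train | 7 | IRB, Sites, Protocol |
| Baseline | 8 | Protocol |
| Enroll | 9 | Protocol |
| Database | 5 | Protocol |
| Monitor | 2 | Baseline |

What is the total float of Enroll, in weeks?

The longest chain is Protocol→IRB→Train = 8+4+7 = 19; overall finish 19 weeks.
Enroll finishes as early as 17 and must finish by 19.
So Enroll can slip 19 − 17 = 2 weeks.

2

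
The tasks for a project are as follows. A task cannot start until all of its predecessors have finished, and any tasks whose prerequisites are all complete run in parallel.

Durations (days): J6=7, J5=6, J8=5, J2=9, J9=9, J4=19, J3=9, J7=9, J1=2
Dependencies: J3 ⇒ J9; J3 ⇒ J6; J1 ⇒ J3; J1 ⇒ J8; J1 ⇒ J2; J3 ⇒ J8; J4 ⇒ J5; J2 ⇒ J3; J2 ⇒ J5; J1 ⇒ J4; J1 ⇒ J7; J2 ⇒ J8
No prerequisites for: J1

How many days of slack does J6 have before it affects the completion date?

2

The longest chain is J1→J2→J3→J9 = 2+9+9+9 = 29; overall finish 29 days.
J6 finishes as early as 27 and must finish by 29.
Slack of J6 = 22 − 20 = 2 days.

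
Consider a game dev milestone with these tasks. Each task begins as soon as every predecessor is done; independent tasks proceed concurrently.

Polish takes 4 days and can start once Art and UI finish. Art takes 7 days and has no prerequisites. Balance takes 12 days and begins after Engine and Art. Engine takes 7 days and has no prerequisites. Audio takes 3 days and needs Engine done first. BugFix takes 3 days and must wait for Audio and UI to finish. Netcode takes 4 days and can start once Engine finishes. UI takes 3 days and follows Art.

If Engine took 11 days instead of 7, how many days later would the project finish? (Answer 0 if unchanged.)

4

Critical path before the change: Engine→Balance = 7+12 = 19 giving 19 days.
Engine lies on that path, so at 11 days the path becomes 23 days.
That remains the longest chain; total 23 days.
Change in finish: 23 − 19 = +4 days.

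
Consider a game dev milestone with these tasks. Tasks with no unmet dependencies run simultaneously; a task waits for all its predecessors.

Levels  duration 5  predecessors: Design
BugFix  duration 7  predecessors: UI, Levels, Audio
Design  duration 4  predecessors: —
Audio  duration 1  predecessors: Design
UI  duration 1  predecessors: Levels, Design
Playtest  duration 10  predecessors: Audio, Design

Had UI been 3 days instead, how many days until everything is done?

19

The binding path is Design→Levels→UI→BugFix = 4+5+1+7 = 17; finish at 17 days.
UI lies on that path, so at 3 days the path becomes 19 days.
No other chain overtakes it, so the finish is 19 days.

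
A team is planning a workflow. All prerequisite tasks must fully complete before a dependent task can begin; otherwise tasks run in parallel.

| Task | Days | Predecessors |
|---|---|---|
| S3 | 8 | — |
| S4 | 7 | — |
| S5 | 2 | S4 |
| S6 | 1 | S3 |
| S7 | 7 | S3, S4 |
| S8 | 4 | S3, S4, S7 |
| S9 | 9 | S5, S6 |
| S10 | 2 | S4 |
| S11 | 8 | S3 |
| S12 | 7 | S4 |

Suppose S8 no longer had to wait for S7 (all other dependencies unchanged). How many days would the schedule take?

Before: longest chain S3→S7→S8 = 8+7+4 = 19, finish 19.
Without S7→S8, S8's earliest start moves from 15 to 8.
After: S3→S6→S9 = 8+1+9 = 18 → 18 days.

18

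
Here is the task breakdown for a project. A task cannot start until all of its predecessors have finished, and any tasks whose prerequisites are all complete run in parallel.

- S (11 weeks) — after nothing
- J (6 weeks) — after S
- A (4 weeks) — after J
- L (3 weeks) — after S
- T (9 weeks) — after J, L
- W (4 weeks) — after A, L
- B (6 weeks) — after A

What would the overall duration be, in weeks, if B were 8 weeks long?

Actual critical path: S→J→A→B = 11+6+4+6 = 27 ⇒ 27 weeks.
Since B is critical, the +2 change carries straight to that chain (now 29 weeks).
That remains the longest chain; total 29 weeks.

29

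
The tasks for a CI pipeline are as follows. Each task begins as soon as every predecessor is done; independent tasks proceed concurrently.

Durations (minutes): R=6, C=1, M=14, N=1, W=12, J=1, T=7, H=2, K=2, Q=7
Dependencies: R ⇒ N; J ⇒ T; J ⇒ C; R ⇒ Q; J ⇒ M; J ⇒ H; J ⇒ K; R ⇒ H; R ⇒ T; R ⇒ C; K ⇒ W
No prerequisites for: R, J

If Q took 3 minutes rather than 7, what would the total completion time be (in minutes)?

Critical path before the change: J→K→W = 1+2+12 = 15 giving 15 minutes.
Q has 2 minutes of float (longest path through it is 13).
No other chain overtakes it, so the finish is 15 minutes.

15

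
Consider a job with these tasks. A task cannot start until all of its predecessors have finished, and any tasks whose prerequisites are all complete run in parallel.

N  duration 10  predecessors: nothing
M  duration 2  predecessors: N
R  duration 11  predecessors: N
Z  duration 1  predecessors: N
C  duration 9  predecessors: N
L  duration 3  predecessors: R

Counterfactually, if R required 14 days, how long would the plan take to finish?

27

As given, the longest chain is N→R→L = 10+11+3 = 24, so the finish is 24 days.
R lies on that path, so at 14 days the path becomes 27 days.
No other chain overtakes it, so the finish is 27 days.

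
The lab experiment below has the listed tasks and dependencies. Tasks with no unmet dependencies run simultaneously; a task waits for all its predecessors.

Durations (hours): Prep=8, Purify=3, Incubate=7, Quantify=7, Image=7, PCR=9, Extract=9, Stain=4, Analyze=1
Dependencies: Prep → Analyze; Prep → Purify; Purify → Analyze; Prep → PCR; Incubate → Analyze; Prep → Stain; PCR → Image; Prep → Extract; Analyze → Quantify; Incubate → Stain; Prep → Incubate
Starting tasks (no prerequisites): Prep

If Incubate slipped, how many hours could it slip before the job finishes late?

1

The longest chain is Prep→PCR→Image = 8+9+7 = 24; overall finish 24 hours.
Longest path through Incubate: 23 hours (earliest finish 15, latest finish 16).
Float = 24 − 23 = 1.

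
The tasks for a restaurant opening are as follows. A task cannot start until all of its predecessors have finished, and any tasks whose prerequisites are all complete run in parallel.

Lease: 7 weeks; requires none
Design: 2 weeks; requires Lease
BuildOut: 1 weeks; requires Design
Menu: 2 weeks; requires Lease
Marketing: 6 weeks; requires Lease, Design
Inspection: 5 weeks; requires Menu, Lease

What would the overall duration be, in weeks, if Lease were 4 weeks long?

As given, the longest chain is Lease→Design→Marketing = 7+2+6 = 15, so the finish is 15 weeks.
Lease lies on that path, so at 4 weeks the path becomes 12 weeks.
That remains the longest chain; total 12 weeks.

12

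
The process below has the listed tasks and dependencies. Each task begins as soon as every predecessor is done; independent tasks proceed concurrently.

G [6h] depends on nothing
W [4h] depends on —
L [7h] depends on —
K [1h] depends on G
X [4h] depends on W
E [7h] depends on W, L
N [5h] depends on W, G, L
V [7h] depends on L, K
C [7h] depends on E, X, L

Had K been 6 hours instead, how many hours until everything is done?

21

As given, the longest chain is L→E→C = 7+7+7 = 21, so the finish is 21 hours.
The longest path through K is only 14 hours, so K has float 7.
That remains the longest chain; total 21 hours.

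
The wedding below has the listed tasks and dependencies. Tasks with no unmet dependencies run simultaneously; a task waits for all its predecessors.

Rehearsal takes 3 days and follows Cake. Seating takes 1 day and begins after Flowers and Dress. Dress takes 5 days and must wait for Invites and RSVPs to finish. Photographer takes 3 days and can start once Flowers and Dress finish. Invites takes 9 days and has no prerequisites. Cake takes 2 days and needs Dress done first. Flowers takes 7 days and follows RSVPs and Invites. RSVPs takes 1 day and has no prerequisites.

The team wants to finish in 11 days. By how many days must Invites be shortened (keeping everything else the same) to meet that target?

Current finish: 19 days; target: 11.
Invites is on every critical path, so each day cut from Invites cuts the finish by one (this holds down to a finish of 11).
Need 19 − 11 = 8 days off Invites → Invites becomes 1 day, finish becomes 11.

8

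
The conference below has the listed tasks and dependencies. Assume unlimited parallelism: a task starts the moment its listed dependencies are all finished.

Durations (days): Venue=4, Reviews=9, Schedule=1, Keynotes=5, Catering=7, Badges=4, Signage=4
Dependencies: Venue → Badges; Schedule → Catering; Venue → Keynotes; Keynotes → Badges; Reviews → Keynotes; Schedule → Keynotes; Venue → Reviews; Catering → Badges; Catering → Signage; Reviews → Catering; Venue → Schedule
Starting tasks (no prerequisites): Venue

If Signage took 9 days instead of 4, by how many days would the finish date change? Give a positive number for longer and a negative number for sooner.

Baseline: Venue→Reviews→Catering→Signage = 4+9+7+4 = 24 → 24 days.
Since Signage is critical, the +5 change carries straight to that chain (now 29 days).
That remains the longest chain; total 29 days.
Change in finish: 29 − 24 = +5 days.

5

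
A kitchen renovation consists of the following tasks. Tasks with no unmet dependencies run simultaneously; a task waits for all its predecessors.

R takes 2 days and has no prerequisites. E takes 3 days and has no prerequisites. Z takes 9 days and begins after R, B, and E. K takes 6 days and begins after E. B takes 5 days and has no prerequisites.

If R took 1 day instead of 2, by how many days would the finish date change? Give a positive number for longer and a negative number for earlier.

Baseline: B→Z = 5+9 = 14 → 14 days.
R has 3 days of float (longest path through it is 11).
No other chain overtakes it, so the finish is 14 days.
Change in finish: 14 − 14 = +0 days.

0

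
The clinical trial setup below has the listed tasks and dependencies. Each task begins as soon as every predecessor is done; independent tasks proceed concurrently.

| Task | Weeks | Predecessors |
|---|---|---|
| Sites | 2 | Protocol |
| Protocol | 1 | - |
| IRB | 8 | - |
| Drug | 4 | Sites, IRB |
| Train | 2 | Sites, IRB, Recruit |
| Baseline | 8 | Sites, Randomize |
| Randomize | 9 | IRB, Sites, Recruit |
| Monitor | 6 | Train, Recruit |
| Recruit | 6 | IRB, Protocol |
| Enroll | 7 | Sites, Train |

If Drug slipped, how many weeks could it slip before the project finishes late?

The longest chain is IRB→Recruit→Randomize→Baseline = 8+6+9+8 = 31; overall finish 31 weeks.
Drug finishes as early as 12 and must finish by 31.
Float = 31 − 12 = 19.

19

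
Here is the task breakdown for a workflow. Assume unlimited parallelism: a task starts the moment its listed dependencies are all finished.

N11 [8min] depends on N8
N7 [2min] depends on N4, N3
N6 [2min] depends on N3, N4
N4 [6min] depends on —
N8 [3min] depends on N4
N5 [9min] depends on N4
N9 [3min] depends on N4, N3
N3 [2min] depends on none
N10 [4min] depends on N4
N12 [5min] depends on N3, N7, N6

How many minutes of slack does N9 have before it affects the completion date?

8

N4→N8→N11 = 6+3+8 = 17 sets the makespan at 17 minutes.
N9 finishes as early as 9 and must finish by 17.
Float = 17 − 9 = 8.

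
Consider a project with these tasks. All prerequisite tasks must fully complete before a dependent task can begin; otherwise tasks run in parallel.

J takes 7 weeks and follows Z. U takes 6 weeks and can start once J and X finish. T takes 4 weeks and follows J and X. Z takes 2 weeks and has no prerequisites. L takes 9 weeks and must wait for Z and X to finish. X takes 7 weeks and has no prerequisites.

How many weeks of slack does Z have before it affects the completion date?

Critical path: X→L = 7+9 = 16, so the finish is 16 weeks.
Z finishes as early as 2 and must finish by 3.
Float = 16 − 15 = 1.

1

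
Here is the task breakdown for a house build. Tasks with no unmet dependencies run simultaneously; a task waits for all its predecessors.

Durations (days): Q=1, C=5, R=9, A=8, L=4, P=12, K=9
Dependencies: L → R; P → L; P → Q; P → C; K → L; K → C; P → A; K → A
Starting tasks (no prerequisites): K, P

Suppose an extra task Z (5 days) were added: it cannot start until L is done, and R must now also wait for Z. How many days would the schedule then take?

30

Originally the schedule takes 25 days.
With Z inserted, R now waits for max(L, Z).
New critical path: P→L→Z→R = 12+4+5+9 = 30 ⇒ 30 days.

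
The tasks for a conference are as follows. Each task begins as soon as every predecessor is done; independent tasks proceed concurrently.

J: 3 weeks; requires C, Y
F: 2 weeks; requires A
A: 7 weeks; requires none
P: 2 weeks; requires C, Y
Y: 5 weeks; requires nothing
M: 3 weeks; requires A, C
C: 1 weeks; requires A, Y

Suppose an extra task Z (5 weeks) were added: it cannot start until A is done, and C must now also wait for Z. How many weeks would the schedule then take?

16

Originally the schedule takes 11 weeks.
With Z inserted, C now waits for max(A, Y, Z).
New critical path: A→Z→C→M = 7+5+1+3 = 16 ⇒ 16 weeks.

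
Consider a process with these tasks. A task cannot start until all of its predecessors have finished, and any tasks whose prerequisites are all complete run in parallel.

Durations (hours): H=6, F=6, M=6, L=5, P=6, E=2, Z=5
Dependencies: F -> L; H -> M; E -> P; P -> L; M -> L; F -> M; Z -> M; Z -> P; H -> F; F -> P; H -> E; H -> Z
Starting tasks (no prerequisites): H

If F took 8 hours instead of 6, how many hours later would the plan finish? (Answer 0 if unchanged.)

2

Actual critical path: H→F→M→L = 6+6+6+5 = 23 ⇒ 23 hours.
Since F is critical, the +2 change carries straight to that chain (now 25 hours).
The critical path is still H→F→M→L; finish is now 25 hours.
Change in finish: 25 − 23 = +2 hours.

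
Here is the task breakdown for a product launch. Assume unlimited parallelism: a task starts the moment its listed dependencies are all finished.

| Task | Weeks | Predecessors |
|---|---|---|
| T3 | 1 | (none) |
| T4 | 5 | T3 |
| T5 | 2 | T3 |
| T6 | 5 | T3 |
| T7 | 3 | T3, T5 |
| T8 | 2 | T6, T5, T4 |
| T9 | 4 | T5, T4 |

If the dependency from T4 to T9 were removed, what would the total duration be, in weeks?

8

Original critical path: T3→T4→T9 = 1+5+4 = 10 ⇒ 10 weeks.
Without T4→T9, T9's earliest start moves from 6 to 3.
New critical path: T3→T4→T8 = 1+5+2 = 8 ⇒ 8 weeks.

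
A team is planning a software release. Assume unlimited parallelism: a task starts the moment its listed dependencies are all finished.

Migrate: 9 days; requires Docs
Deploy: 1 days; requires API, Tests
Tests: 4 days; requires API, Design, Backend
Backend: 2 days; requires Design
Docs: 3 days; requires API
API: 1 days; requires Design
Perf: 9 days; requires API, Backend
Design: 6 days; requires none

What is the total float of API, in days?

The longest chain is Design→API→Docs→Migrate = 6+1+3+9 = 19; overall finish 19 days.
API finishes as early as 7 and must finish by 7.
So API can slip 7 − 7 = 0 days.

0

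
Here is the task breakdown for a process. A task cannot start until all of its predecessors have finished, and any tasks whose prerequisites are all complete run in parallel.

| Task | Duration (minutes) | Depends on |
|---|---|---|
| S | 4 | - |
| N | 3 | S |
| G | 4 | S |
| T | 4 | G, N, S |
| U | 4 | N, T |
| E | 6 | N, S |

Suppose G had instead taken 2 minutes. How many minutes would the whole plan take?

15

Critical path before the change: S→G→T→U = 4+4+4+4 = 16 giving 16 minutes.
G lies on that path, so at 2 minutes the path becomes 14 minutes.
New critical path: S→N→T→U = 4+3+4+4 = 15 ⇒ 15 minutes.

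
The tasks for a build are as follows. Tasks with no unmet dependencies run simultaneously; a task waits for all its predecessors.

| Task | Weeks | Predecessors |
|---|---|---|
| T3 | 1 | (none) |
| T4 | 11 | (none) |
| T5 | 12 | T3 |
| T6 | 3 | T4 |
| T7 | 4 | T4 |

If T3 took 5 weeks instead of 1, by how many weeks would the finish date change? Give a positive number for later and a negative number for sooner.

Baseline: T4→T7 = 11+4 = 15 → 15 weeks.
T3 has 2 weeks of float (longest path through it is 13).
Now T3→T5 = 5+12 = 17 is longest, so the finish becomes 17 weeks.
Change in finish: 17 − 15 = +2 weeks.

2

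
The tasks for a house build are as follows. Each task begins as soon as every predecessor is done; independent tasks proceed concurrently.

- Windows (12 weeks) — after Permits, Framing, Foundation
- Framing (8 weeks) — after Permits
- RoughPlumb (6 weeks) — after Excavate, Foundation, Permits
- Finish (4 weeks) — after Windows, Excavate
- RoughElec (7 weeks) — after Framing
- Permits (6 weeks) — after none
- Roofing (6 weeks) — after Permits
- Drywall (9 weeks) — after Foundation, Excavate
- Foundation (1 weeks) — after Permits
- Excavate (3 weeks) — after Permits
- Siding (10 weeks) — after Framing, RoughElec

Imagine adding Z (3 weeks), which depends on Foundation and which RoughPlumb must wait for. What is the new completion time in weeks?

31

Originally the schedule takes 31 weeks.
With Z inserted, RoughPlumb now waits for max(Excavate, Foundation, Permits, Z).
New critical path: Permits→Framing→RoughElec→Siding = 6+8+7+10 = 31 ⇒ 31 weeks.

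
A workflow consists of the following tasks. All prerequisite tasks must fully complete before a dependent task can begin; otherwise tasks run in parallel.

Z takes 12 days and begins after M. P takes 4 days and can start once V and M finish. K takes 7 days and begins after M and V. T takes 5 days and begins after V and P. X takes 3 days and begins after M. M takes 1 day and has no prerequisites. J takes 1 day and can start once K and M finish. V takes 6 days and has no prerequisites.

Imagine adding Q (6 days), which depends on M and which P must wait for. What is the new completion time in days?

16

Originally the plan takes 15 days.
With Q inserted, P now waits for max(V, M, Q).
New critical path: M→Q→P→T = 1+6+4+5 = 16 ⇒ 16 days.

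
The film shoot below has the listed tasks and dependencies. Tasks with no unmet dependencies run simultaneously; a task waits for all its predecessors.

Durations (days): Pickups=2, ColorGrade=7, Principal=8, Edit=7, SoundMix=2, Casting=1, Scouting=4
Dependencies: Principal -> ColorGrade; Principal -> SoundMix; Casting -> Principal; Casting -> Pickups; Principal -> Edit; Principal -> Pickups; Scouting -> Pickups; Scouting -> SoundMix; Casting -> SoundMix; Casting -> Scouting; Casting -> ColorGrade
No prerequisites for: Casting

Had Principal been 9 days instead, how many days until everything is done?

Actual critical path: Casting→Principal→Edit = 1+8+7 = 16 ⇒ 16 days.
Principal lies on that path, so at 9 days the path becomes 17 days.
No other chain overtakes it, so the finish is 17 days.

17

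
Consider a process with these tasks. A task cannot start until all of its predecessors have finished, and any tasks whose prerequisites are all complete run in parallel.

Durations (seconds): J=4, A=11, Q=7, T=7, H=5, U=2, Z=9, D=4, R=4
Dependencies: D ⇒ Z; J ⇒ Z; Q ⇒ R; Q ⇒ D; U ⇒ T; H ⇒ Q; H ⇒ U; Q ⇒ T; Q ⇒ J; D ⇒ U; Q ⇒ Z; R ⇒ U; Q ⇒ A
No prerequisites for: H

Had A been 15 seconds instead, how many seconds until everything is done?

Actual critical path: H→Q→J→Z = 5+7+4+9 = 25 ⇒ 25 seconds.
A is off the critical path — its longest chain is 23 seconds, giving 2 of slack.
The binding chain switches to H→Q→A = 5+7+15 = 27; finish 27 seconds.

27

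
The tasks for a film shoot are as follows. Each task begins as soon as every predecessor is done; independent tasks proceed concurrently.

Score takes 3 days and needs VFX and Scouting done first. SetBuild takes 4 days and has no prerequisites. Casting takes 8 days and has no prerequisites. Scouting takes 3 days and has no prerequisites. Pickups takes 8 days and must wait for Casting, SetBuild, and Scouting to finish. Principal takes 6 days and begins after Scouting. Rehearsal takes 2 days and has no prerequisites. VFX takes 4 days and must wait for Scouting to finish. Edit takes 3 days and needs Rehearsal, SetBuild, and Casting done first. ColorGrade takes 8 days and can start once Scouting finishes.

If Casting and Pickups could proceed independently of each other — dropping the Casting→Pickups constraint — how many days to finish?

12

Original critical path: Casting→Pickups = 8+8 = 16 ⇒ 16 days.
Without Casting→Pickups, Pickups's earliest start moves from 8 to 4.
After: SetBuild→Pickups = 4+8 = 12 → 12 days.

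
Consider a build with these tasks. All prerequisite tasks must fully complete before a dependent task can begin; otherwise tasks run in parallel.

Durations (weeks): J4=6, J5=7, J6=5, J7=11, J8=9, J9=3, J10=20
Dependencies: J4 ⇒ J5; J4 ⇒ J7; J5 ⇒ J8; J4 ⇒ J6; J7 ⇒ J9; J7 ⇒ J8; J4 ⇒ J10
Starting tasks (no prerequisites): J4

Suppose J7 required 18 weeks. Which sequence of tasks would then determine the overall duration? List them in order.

J4, J7, J8

Actual critical path: J4→J7→J8 = 6+11+9 = 26 ⇒ 26 weeks.
J7 lies on that path, so at 18 weeks the path becomes 33 weeks.
No other chain overtakes it, so the finish is 33 weeks.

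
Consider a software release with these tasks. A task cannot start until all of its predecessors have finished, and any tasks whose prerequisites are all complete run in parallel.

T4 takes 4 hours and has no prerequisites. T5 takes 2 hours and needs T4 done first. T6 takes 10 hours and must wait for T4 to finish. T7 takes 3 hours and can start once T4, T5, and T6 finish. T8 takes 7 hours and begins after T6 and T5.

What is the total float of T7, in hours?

4

Critical path: T4→T6→T8 = 4+10+7 = 21, so the finish is 21 hours.
Longest path through T7: 17 hours (earliest finish 17, latest finish 21).
So T7 can slip 21 − 17 = 4 hours.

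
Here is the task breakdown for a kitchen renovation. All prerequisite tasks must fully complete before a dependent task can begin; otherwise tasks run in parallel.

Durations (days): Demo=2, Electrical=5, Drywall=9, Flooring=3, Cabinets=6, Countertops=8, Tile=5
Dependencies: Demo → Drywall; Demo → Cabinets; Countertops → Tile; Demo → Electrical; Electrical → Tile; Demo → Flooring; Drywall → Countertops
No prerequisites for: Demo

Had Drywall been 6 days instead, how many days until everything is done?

As given, the longest chain is Demo→Drywall→Countertops→Tile = 2+9+8+5 = 24, so the finish is 24 days.
Drywall is on the critical path; changing it to 6 makes that path 21 days.
The critical path is still Demo→Drywall→Countertops→Tile; finish is now 21 days.

21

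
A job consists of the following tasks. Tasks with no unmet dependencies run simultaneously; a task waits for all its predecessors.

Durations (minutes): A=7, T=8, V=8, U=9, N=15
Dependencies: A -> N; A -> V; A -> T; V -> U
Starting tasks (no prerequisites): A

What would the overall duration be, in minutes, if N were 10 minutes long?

Baseline: A→V→U = 7+8+9 = 24 → 24 minutes.
N is off the critical path — its longest chain is 22 minutes, giving 2 of slack.
The critical path is still A→V→U; finish is now 24 minutes.

24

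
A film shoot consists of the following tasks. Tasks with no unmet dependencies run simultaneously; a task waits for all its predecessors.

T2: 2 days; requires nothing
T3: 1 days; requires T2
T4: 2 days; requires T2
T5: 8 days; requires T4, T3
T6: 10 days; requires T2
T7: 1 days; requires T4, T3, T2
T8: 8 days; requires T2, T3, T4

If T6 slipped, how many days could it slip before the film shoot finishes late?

T2→T4→T5 = 2+2+8 = 12 sets the makespan at 12 days.
Longest path through T6: 12 days (earliest finish 12, latest finish 12).
So T6 can slip 12 − 12 = 0 days.

0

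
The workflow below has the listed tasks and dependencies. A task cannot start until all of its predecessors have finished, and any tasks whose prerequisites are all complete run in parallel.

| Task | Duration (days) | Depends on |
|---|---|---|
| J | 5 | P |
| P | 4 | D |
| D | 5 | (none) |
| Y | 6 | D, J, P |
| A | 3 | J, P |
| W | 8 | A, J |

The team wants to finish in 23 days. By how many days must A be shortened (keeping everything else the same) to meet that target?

Current finish: 25 days; target: 23.
A is on every critical path, so each day cut from A cuts the finish by one (this holds down to a finish of 23).
Need 25 − 23 = 2 days off A → A becomes 1 day, finish becomes 23.

2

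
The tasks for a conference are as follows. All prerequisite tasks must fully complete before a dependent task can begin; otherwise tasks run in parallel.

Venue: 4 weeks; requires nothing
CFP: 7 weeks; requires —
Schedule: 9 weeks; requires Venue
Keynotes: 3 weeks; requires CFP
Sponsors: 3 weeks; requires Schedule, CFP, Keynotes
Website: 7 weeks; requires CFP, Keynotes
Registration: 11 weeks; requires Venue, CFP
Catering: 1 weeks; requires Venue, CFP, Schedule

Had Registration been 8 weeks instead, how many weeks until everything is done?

17

The binding path is CFP→Registration = 7+11 = 18; finish at 18 weeks.
Registration is on the critical path; changing it to 8 makes that path 15 weeks.
New critical path: CFP→Keynotes→Website = 7+3+7 = 17 ⇒ 17 weeks.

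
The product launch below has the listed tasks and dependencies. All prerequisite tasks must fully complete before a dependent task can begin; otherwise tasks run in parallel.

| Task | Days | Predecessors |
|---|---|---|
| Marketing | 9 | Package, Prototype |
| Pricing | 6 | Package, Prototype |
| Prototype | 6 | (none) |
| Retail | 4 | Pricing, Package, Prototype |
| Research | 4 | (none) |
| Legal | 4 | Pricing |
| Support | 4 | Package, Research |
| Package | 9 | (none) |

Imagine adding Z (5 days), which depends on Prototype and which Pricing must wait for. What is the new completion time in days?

21

Originally the plan takes 19 days.
With Z inserted, Pricing now waits for max(Package, Prototype, Z).
New critical path: Prototype→Z→Pricing→Retail = 6+5+6+4 = 21 ⇒ 21 days.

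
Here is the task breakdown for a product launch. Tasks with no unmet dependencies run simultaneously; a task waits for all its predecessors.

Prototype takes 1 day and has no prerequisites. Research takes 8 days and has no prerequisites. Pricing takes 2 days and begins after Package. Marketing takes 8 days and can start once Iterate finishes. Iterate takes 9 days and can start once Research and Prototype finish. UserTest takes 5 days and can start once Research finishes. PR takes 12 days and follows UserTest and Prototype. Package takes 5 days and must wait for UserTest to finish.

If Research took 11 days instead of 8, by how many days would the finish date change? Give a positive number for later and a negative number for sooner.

As given, the longest chain is Research→UserTest→PR = 8+5+12 = 25, so the finish is 25 days.
Research lies on that path, so at 11 days the path becomes 28 days.
No other chain overtakes it, so the finish is 28 days.
Change in finish: 28 − 25 = +3 days.

3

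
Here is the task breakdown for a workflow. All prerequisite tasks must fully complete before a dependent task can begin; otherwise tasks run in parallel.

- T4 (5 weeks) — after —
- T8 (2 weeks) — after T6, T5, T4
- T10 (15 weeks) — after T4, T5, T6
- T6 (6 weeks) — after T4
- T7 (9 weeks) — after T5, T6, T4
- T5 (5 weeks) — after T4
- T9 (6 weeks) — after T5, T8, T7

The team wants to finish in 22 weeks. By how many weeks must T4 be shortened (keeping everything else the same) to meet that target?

Current finish: 26 weeks; target: 22.
T4 is on every critical path, so each week cut from T4 cuts the finish by one (this holds down to a finish of 22).
Need 26 − 22 = 4 weeks off T4 → T4 becomes 1 week, finish becomes 22.

4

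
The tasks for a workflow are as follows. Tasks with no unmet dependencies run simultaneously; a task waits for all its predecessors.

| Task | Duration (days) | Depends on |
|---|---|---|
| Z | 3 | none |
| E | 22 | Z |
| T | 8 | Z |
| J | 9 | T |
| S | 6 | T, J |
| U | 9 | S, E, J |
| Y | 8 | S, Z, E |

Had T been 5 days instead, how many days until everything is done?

34

As given, the longest chain is Z→T→J→S→U = 3+8+9+6+9 = 35, so the finish is 35 days.
T is on the critical path; changing it to 5 makes that path 32 days.
New critical path: Z→E→U = 3+22+9 = 34 ⇒ 34 days.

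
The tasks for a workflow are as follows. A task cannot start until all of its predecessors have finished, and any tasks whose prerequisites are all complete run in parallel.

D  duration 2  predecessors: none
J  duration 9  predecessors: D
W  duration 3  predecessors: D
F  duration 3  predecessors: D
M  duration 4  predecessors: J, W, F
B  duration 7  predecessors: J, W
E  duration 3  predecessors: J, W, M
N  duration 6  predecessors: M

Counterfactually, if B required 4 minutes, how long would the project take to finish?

As given, the longest chain is D→J→M→N = 2+9+4+6 = 21, so the finish is 21 minutes.
B has 3 minutes of float (longest path through it is 18).
That remains the longest chain; total 21 minutes.

21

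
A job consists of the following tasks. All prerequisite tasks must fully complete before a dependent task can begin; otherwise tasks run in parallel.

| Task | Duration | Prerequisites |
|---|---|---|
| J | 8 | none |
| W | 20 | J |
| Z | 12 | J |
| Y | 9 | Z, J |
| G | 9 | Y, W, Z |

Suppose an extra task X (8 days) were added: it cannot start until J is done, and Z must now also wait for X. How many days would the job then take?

46

Originally the job takes 38 days.
With X inserted, Z now waits for max(J, X).
New critical path: J→X→Z→Y→G = 8+8+12+9+9 = 46 ⇒ 46 days.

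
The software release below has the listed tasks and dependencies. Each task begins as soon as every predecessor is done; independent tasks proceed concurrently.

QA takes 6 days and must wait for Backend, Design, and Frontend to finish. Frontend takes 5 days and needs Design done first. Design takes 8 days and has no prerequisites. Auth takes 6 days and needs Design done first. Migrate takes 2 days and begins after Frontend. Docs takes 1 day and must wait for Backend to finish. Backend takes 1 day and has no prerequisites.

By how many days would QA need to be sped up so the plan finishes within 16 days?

Current finish: 19 days; target: 16.
QA is on every critical path, so each day cut from QA cuts the finish by one (this holds down to a finish of 15).
Need 19 − 16 = 3 days off QA → QA becomes 3 days, finish becomes 16.

3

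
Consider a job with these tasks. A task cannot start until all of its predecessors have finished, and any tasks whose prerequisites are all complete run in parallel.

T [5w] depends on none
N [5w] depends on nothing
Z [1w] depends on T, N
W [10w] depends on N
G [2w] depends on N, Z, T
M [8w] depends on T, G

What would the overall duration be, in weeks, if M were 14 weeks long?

As given, the longest chain is T→Z→G→M = 5+1+2+8 = 16, so the finish is 16 weeks.
M is on the critical path; changing it to 14 makes that path 22 weeks.
No other chain overtakes it, so the finish is 22 weeks.

22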